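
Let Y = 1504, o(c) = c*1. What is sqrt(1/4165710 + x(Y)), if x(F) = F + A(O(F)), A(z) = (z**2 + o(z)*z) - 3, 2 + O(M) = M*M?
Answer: sqrt(177581875509393639408527010)/4165710 ≈ 3.1990e+6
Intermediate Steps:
o(c) = c
O(M) = -2 + M**2 (O(M) = -2 + M*M = -2 + M**2)
A(z) = -3 + 2*z**2 (A(z) = (z**2 + z*z) - 3 = (z**2 + z**2) - 3 = 2*z**2 - 3 = -3 + 2*z**2)
x(F) = -3 + F + 2*(-2 + F**2)**2 (x(F) = F + (-3 + 2*(-2 + F**2)**2) = -3 + F + 2*(-2 + F**2)**2)
sqrt(1/4165710 + x(Y)) = sqrt(1/4165710 + (-3 + 1504 + 2*(-2 + 1504**2)**2)) = sqrt(1/4165710 + (-3 + 1504 + 2*(-2 + 2262016)**2)) = sqrt(1/4165710 + (-3 + 1504 + 2*2262014**2)) = sqrt(1/4165710 + (-3 + 1504 + 2*5116707336196)) = sqrt(1/4165710 + (-3 + 1504 + 10233414672392)) = sqrt(1/4165710 + 10233414673893) = sqrt(42629437841182809031/4165710) = sqrt(177581875509393639408527010)/4165710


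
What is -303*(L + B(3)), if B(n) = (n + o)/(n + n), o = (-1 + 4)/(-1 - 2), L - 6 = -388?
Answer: 115645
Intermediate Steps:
L = -382 (L = 6 - 388 = -382)
o = -1 (o = 3/(-3) = 3*(-1/3) = -1)
B(n) = (-1 + n)/(2*n) (B(n) = (n - 1)/(n + n) = (-1 + n)/((2*n)) = (-1 + n)*(1/(2*n)) = (-1 + n)/(2*n))
-303*(L + B(3)) = -303*(-382 + (1/2)*(-1 + 3)/3) = -303*(-382 + (1/2)*(1/3)*2) = -303*(-382 + 1/3) = -303*(-1145/3) = 115645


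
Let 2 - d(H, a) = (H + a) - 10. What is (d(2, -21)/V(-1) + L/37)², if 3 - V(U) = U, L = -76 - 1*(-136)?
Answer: 1923769/21904 ≈ 87.827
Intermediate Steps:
d(H, a) = 12 - H - a (d(H, a) = 2 - ((H + a) - 10) = 2 - (-10 + H + a) = 2 + (10 - H - a) = 12 - H - a)
L = 60 (L = -76 + 136 = 60)
V(U) = 3 - U
(d(2, -21)/V(-1) + L/37)² = ((12 - 1*2 - 1*(-21))/(3 - 1*(-1)) + 60/37)² = ((12 - 2 + 21)/(3 + 1) + 60*(1/37))² = (31/4 + 60/37)² = (1387/148)² = 1923769/21904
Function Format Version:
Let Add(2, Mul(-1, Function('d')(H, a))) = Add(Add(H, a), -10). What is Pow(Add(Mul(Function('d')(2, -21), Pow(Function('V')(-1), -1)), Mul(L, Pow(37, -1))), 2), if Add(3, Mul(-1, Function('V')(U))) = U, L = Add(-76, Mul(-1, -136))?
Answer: Rational(1923769, 21904) ≈ 87.827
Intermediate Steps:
Function('d')(H, a) = Add(12, Mul(-1, H), Mul(-1, a)) (Function('d')(H, a) = Add(2, Mul(-1, Add(Add(H, a), -10))) = Add(2, Mul(-1, Add(-10, H, a))) = Add(2, Add(10, Mul(-1, H), Mul(-1, a))) = Add(12, Mul(-1, H), Mul(-1, a)))
L = 60 (L = Add(-76, 136) = 60)
Function('V')(U) = Add(3, Mul(-1, U))
Pow(Add(Mul(Function('d')(2, -21), Pow(Function('V')(-1), -1)), Mul(L, Pow(37, -1))), 2) = Pow(Add(Mul(Add(12, Mul(-1, 2), Mul(-1, -21)), Pow(Add(3, Mul(-1, -1)), -1)), Mul(60, Pow(37, -1))), 2) = Pow(Add(Mul(Add(12, -2, 21), Pow(Add(3, 1), -1)), Mul(60, Rational(1, 37))), 2) = Pow(Add(Mul(31, Pow(4, -1)), Rational(60, 37)), 2) = Pow(Add(Mul(31, Rational(1, 4)), Rational(60, 37)), 2) = Pow(Add(Rational(31, 4), Rational(60, 37)), 2) = Pow(Rational(1387, 148), 2) = Rational(1923769, 21904)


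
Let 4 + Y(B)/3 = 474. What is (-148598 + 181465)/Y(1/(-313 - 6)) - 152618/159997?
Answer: 5043430019/225595770 ≈ 22.356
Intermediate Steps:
Y(B) = 1410 (Y(B) = -12 + 3*474 = -12 + 1422 = 1410)
(-148598 + 181465)/Y(1/(-313 - 6)) - 152618/159997 = (-148598 + 181465)/1410 - 152618/159997 = 32867*(1/1410) - 152618*1/159997 = 32867/1410 - 152618/159997 = 5043430019/225595770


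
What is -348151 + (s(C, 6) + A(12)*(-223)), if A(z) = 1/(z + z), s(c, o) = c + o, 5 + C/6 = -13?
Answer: -8358295/24 ≈ -3.4826e+5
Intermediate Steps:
C = -108 (C = -30 + 6*(-13) = -30 - 78 = -108)
A(z) = 1/(2*z)
-348151 + (s(C, 6) + A(12)*(-223)) = -348151 + ((-108 + 6) + ((½)/12)*(-223)) = -348151 + (-102 + ((½)*(1/12))*(-223)) = -348151 + (-102 + (1/24)*(-223)) = -348151 + (-102 - 223/24) = -348151 - 2671/24 = -8358295/24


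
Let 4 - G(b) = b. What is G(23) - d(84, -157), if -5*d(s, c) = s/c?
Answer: -14999/785 ≈ -19.107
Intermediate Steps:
d(s, c) = -s/(5*c)
G(b) = 4 - b
G(23) - d(84, -157) = (4 - 1*23) - (-1)*84/(5*(-157)) = (4 - 23) - (-1)*84*(-1)/(5*157) = -19 - 1*84/785 = -19 - 84/785 = -14999/785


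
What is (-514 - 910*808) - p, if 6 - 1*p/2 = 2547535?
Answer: 4359264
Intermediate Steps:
p = -5095058 (p = 12 - 2*2547535 = 12 - 5095070 = -5095058)
(-514 - 910*808) - p = (-514 - 910*808) - 1*(-5095058) = (-514 - 735280) + 5095058 = -735794 + 5095058 = 4359264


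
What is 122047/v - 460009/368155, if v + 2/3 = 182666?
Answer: -117286452109/201747467380 ≈ -0.58135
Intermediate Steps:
v = 547996/3 (v = -⅔ + 182666 = 547996/3 ≈ 1.8267e+5)
122047/v - 460009/368155 = 122047/(547996/3) - 460009/368155 = 122047*(3/547996) - 460009*1/368155 = 366141/547996 - 460009/368155 = -117286452109/201747467380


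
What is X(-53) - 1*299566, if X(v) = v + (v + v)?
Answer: -299725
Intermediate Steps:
X(v) = 3*v (X(v) = v + 2*v = 3*v)
X(-53) - 1*299566 = 3*(-53) - 1*299566 = -159 - 299566 = -299725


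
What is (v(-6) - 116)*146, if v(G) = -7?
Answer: -17958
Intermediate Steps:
(v(-6) - 116)*146 = (-7 - 116)*146 = -123*146 = -17958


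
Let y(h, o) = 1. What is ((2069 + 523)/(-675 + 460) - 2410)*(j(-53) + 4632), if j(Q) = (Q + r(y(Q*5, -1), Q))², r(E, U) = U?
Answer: -8263134056/215 ≈ -3.8433e+7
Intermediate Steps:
j(Q) = 4*Q² (j(Q) = (Q + Q)² = (2*Q)² = 4*Q²)
((2069 + 523)/(-675 + 460) - 2410)*(j(-53) + 4632) = ((2069 + 523)/(-675 + 460) - 2410)*(4*(-53)² + 4632) = (2592/(-215) - 2410)*(4*2809 + 4632) = (2592*(-1/215) - 2410)*(11236 + 4632) = (-2592/215 - 2410)*15868 = -520742/215*15868 = -8263134056/215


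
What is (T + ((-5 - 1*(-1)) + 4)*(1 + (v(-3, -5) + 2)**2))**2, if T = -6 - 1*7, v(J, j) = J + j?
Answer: 169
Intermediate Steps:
T = -13 (T = -6 - 7 = -13)
(T + ((-5 - 1*(-1)) + 4)*(1 + (v(-3, -5) + 2)**2))**2 = (-13 + ((-5 - 1*(-1)) + 4)*(1 + ((-3 - 5) + 2)**2))**2 = (-13 + ((-5 + 1) + 4)*(1 + (-8 + 2)**2))**2 = (-13 + (-4 + 4)*(1 + (-6)**2))**2 = (-13 + 0*(1 + 36))**2 = (-13 + 0*37)**2 = (-13 + 0)**2 = (-13)**2 = 169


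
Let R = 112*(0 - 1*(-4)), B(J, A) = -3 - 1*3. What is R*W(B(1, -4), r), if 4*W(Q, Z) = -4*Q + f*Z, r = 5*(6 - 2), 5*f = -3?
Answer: 1344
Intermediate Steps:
f = -⅗ (f = (⅕)*(-3) = -⅗ ≈ -0.60000)
B(J, A) = -6 (B(J, A) = -3 - 3 = -6)
r = 20 (r = 5*4 = 20)
W(Q, Z) = -Q - 3*Z/20 (W(Q, Z) = (-4*Q - 3*Z/5)/4 = -Q - 3*Z/20)
R = 448 (R = 112*(0 + 4) = 112*4 = 448)
R*W(B(1, -4), r) = 448*(-1*(-6) - 3/20*20) = 448*(6 - 3) = 448*3 = 1344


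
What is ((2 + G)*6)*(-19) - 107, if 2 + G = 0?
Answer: -107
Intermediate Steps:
G = -2 (G = -2 + 0 = -2)
((2 + G)*6)*(-19) - 107 = ((2 - 2)*6)*(-19) - 107 = (0*6)*(-19) - 107 = 0*(-19) - 107 = 0 - 107 = -107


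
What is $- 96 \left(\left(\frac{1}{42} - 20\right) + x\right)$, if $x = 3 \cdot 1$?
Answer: $\frac{11408}{7} \approx 1629.7$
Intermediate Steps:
$x = 3$
$- 96 \left(\left(\frac{1}{42} - 20\right) + x\right) = - 96 \left(\left(\frac{1}{42} - 20\right) + 3\right) = - 96 \left(- \frac{839}{42} + 3\right) = \left(-96\right) \left(- \frac{713}{42}\right) = \frac{11408}{7}$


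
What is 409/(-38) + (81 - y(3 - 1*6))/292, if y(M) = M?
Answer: -29059/2774 ≈ -10.475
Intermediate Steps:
409/(-38) + (81 - y(3 - 1*6))/292 = 409/(-38) + (81 - (3 - 1*6))/292 = 409*(-1/38) + (81 - (3 - 6))*(1/292) = -409/38 + (81 - 1*(-3))*(1/292) = -409/38 + (81 + 3)*(1/292) = -409/38 + 84*(1/292) = -409/38 + 21/73 = -29059/2774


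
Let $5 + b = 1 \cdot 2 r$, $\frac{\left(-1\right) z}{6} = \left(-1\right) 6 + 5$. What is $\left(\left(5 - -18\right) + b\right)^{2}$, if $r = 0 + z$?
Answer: $900$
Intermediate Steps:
$z = 6$ ($z = - 6 \left(\left(-1\right) 6 + 5\right) = - 6 \left(-6 + 5\right) = \left(-6\right) \left(-1\right) = 6$)
$r = 6$ ($r = 0 + 6 = 6$)
$b = 7$ ($b = -5 + 1 \cdot 2 \cdot 6 = -5 + 2 \cdot 6 = -5 + 12 = 7$)
$\left(\left(5 - -18\right) + b\right)^{2} = \left(\left(5 - -18\right) + 7\right)^{2} = \left(\left(5 + 18\right) + 7\right)^{2} = \left(23 + 7\right)^{2} = 30^{2} = 900$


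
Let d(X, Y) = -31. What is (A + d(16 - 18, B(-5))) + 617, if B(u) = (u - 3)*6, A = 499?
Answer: 1085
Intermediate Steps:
B(u) = -18 + 6*u (B(u) = (-3 + u)*6 = -18 + 6*u)
(A + d(16 - 18, B(-5))) + 617 = (499 - 31) + 617 = 468 + 617 = 1085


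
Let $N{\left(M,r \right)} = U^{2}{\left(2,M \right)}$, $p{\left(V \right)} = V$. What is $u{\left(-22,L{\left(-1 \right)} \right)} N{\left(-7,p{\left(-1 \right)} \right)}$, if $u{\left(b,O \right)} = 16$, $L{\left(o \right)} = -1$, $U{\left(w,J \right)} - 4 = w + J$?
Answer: $16$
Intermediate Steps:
$U{\left(w,J \right)} = 4 + J + w$ ($U{\left(w,J \right)} = 4 + \left(w + J\right) = 4 + \left(J + w\right) = 4 + J + w$)
$N{\left(M,r \right)} = \left(6 + M\right)^{2}$ ($N{\left(M,r \right)} = \left(4 + M + 2\right)^{2} = \left(6 + M\right)^{2}$)
$u{\left(-22,L{\left(-1 \right)} \right)} N{\left(-7,p{\left(-1 \right)} \right)} = 16 \left(6 - 7\right)^{2} = 16 \left(-1\right)^{2} = 16 \cdot 1 = 16$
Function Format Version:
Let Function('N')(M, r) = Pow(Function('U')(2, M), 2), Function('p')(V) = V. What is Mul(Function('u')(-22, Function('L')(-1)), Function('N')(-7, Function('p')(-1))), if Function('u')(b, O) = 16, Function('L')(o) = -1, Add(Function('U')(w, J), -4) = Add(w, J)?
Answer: 16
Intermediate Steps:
Function('U')(w, J) = Add(4, J, w) (Function('U')(w, J) = Add(4, Add(w, J)) = Add(4, Add(J, w)) = Add(4, J, w))
Function('N')(M, r) = Pow(Add(6, M), 2) (Function('N')(M, r) = Pow(Add(4, M, 2), 2) = Pow(Add(6, M), 2))
Mul(Function('u')(-22, Function('L')(-1)), Function('N')(-7, Function('p')(-1))) = Mul(16, Pow(Add(6, -7), 2)) = Mul(16, Pow(-1, 2)) = Mul(16, 1) = 16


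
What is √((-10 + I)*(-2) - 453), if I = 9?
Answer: I*√451 ≈ 21.237*I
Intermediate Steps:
√((-10 + I)*(-2) - 453) = √((-10 + 9)*(-2) - 453) = √(-1*(-2) - 453) = √(2 - 453) = √(-451) = I*√451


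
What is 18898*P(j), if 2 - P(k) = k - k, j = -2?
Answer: 37796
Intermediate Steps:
P(k) = 2 (P(k) = 2 - (k - k) = 2 - 1*0 = 2 + 0 = 2)
18898*P(j) = 18898*2 = 37796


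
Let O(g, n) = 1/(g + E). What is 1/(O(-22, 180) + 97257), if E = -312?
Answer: 334/32483837 ≈ 1.0282e-5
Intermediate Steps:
O(g, n) = 1/(-312 + g) (O(g, n) = 1/(g - 312) = 1/(-312 + g))
1/(O(-22, 180) + 97257) = 1/(1/(-312 - 22) + 97257) = 1/(1/(-334) + 97257) = 1/(-1/334 + 97257) = 1/(32483837/334) = 334/32483837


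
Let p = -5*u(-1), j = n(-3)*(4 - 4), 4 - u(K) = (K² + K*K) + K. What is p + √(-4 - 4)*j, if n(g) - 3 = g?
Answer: -15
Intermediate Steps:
n(g) = 3 + g
u(K) = 4 - K - 2*K² (u(K) = 4 - ((K² + K*K) + K) = 4 - ((K² + K²) + K) = 4 - (2*K² + K) = 4 - (K + 2*K²) = 4 + (-K - 2*K²) = 4 - K - 2*K²)
j = 0 (j = (3 - 3)*(4 - 4) = 0*0 = 0)
p = -15 (p = -5*(4 - 1*(-1) - 2*(-1)²) = -5*(4 + 1 - 2*1) = -5*(4 + 1 - 2) = -5*3 = -15)
p + √(-4 - 4)*j = -15 + √(-4 - 4)*0 = -15 + √(-8)*0 = -15 + (2*I*√2)*0 = -15 + 0 = -15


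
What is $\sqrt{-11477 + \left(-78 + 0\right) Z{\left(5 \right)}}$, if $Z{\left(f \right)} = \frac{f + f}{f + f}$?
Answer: $i \sqrt{11555} \approx 107.49 i$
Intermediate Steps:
$Z{\left(f \right)} = 1$ ($Z{\left(f \right)} = \frac{2 f}{2 f} = 2 f \frac{1}{2 f} = 1$)
$\sqrt{-11477 + \left(-78 + 0\right) Z{\left(5 \right)}} = \sqrt{-11477 + \left(-78 + 0\right) 1} = \sqrt{-11477 - 78} = \sqrt{-11555} = i \sqrt{11555}$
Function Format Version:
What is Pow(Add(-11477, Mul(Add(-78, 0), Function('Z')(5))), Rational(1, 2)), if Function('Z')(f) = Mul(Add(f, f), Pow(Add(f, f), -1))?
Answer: Mul(I, Pow(11555, Rational(1, 2))) ≈ Mul(107.49, I)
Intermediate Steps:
Function('Z')(f) = 1 (Function('Z')(f) = Mul(Mul(2, f), Pow(Mul(2, f), -1)) = Mul(Mul(2, f), Mul(Rational(1, 2), Pow(f, -1))) = 1)
Pow(Add(-11477, Mul(Add(-78, 0), Function('Z')(5))), Rational(1, 2)) = Pow(Add(-11477, Mul(Add(-78, 0), 1)), Rational(1, 2)) = Pow(Add(-11477, Mul(-78, 1)), Rational(1, 2)) = Pow(Add(-11477, -78), Rational(1, 2)) = Pow(-11555, Rational(1, 2)) = Mul(I, Pow(11555, Rational(1, 2)))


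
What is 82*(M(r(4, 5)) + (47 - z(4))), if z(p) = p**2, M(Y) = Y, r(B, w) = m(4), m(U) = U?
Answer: 2870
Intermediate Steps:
r(B, w) = 4
82*(M(r(4, 5)) + (47 - z(4))) = 82*(4 + (47 - 1*4**2)) = 82*(4 + (47 - 1*16)) = 82*(4 + (47 - 16)) = 82*(4 + 31) = 82*35 = 2870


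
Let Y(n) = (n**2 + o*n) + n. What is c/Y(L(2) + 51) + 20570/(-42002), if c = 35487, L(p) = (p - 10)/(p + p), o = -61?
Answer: -750806102/11319539 ≈ -66.328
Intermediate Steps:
L(p) = (-10 + p)/(2*p) (L(p) = (-10 + p)/((2*p)) = (-10 + p)*(1/(2*p)) = (-10 + p)/(2*p))
Y(n) = n**2 - 60*n (Y(n) = (n**2 - 61*n) + n = n**2 - 60*n)
c/Y(L(2) + 51) + 20570/(-42002) = 35487/((((1/2)*(-10 + 2)/2 + 51)*(-60 + ((1/2)*(-10 + 2)/2 + 51)))) + 20570/(-42002) = 35487/((((1/2)*(1/2)*(-8) + 51)*(-60 + ((1/2)*(1/2)*(-8) + 51)))) + 20570*(-1/42002) = 35487/(((-2 + 51)*(-60 + (-2 + 51)))) - 10285/21001 = 35487/((49*(-60 + 49))) - 10285/21001 = 35487/((49*(-11))) - 10285/21001 = 35487/(-539) - 10285/21001 = 35487*(-1/539) - 10285/21001 = -35487/539 - 10285/21001 = -750806102/11319539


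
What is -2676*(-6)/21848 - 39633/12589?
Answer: -82971600/34380559 ≈ -2.4133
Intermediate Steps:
-2676*(-6)/21848 - 39633/12589 = 16056*(1/21848) - 39633*1/12589 = 2007/2731 - 39633/12589 = -82971600/34380559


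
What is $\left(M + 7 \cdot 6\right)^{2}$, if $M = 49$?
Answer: $8281$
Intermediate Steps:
$\left(M + 7 \cdot 6\right)^{2} = \left(49 + 7 \cdot 6\right)^{2} = \left(49 + 42\right)^{2} = 91^{2} = 8281$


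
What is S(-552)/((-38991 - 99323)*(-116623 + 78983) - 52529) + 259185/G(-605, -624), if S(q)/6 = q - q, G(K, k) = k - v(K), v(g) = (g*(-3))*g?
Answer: 86395/365817 ≈ 0.23617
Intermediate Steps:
v(g) = -3*g² (v(g) = (-3*g)*g = -3*g²)
G(K, k) = k + 3*K² (G(K, k) = k - (-3)*K² = k + 3*K²)
S(q) = 0 (S(q) = 6*(q - q) = 6*0 = 0)
S(-552)/((-38991 - 99323)*(-116623 + 78983) - 52529) + 259185/G(-605, -624) = 0/((-38991 - 99323)*(-116623 + 78983) - 52529) + 259185/(-624 + 3*(-605)²) = 0/(-138314*(-37640) - 52529) + 259185/(-624 + 3*366025) = 0/(5206138960 - 52529) + 259185/(-624 + 1098075) = 0/5206086431 + 259185/1097451 = 0*(1/5206086431) + 259185*(1/1097451) = 0 + 86395/365817 = 86395/365817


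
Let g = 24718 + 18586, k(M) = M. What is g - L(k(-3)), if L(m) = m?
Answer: 43307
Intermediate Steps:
g = 43304
g - L(k(-3)) = 43304 - 1*(-3) = 43304 + 3 = 43307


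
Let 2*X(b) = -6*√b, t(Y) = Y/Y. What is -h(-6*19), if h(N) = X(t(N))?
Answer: 3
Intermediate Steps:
t(Y) = 1
X(b) = -3*√b (X(b) = (-6*√b)/2 = -3*√b)
h(N) = -3 (h(N) = -3*√1 = -3*1 = -3)
-h(-6*19) = -1*(-3) = 3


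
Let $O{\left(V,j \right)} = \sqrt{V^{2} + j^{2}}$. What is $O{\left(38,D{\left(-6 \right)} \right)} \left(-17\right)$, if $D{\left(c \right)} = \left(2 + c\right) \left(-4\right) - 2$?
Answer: $- 34 \sqrt{410} \approx -688.45$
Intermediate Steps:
$D{\left(c \right)} = -10 - 4 c$ ($D{\left(c \right)} = \left(-8 - 4 c\right) - 2 = -10 - 4 c$)
$O{\left(38,D{\left(-6 \right)} \right)} \left(-17\right) = \sqrt{38^{2} + \left(-10 - -24\right)^{2}} \left(-17\right) = \sqrt{1444 + \left(-10 + 24\right)^{2}} \left(-17\right) = \sqrt{1444 + 14^{2}} \left(-17\right) = \sqrt{1444 + 196} \left(-17\right) = \sqrt{1640} \left(-17\right) = 2 \sqrt{410} \left(-17\right) = - 34 \sqrt{410}$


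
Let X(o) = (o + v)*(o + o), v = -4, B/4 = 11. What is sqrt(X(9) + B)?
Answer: sqrt(134) ≈ 11.576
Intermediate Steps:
B = 44 (B = 4*11 = 44)
X(o) = 2*o*(-4 + o) (X(o) = (o - 4)*(o + o) = (-4 + o)*(2*o) = 2*o*(-4 + o))
sqrt(X(9) + B) = sqrt(2*9*(-4 + 9) + 44) = sqrt(2*9*5 + 44) = sqrt(90 + 44) = sqrt(134)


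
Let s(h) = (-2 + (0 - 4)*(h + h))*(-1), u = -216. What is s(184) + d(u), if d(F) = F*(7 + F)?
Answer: 46618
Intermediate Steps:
s(h) = 2 + 8*h (s(h) = (-2 - 8*h)*(-1) = 2 + 8*h)
s(184) + d(u) = (2 + 8*184) - 216*(7 - 216) = (2 + 1472) - 216*(-209) = 1474 + 45144 = 46618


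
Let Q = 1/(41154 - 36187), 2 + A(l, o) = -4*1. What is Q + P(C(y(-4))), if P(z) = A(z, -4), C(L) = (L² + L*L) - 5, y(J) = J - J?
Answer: -29801/4967 ≈ -5.9998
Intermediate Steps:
A(l, o) = -6 (A(l, o) = -2 - 4*1 = -2 - 4 = -6)
y(J) = 0
C(L) = -5 + 2*L² (C(L) = (L² + L²) - 5 = 2*L² - 5 = -5 + 2*L²)
P(z) = -6
Q = 1/4967 ≈ 0.00020133
Q + P(C(y(-4))) = 1/4967 - 6 = -29801/4967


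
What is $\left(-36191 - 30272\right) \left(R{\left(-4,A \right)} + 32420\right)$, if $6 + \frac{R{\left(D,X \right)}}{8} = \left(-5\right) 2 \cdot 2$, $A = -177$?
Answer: $-2140906156$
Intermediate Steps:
$R{\left(D,X \right)} = -208$ ($R{\left(D,X \right)} = -48 + 8 \left(-5\right) 2 \cdot 2 = -48 + 8 \left(\left(-10\right) 2\right) = -48 + 8 \left(-20\right) = -48 - 160 = -208$)
$\left(-36191 - 30272\right) \left(R{\left(-4,A \right)} + 32420\right) = \left(-36191 - 30272\right) \left(-208 + 32420\right) = \left(-66463\right) 32212 = -2140906156$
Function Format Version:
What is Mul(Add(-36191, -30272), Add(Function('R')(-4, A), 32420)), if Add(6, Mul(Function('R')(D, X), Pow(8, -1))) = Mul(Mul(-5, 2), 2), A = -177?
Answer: -2140906156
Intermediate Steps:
Function('R')(D, X) = -208 (Function('R')(D, X) = Add(-48, Mul(8, Mul(Mul(-5, 2), 2))) = Add(-48, Mul(8, Mul(-10, 2))) = Add(-48, Mul(8, -20)) = Add(-48, -160) = -208)
Mul(Add(-36191, -30272), Add(Function('R')(-4, A), 32420)) = Mul(Add(-36191, -30272), Add(-208, 32420)) = Mul(-66463, 32212) = -2140906156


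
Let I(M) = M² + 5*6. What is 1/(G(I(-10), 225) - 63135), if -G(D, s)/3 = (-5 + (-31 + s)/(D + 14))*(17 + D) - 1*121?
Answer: -8/489289 ≈ -1.6350e-5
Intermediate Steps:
I(M) = 30 + M² (I(M) = M² + 30 = 30 + M²)
G(D, s) = 363 - 3*(-5 + (-31 + s)/(14 + D))*(17 + D) (G(D, s) = -3*((-5 + (-31 + s)/(D + 14))*(17 + D) - 1*121) = -3*((-5 + (-31 + s)/(14 + D))*(17 + D) - 121) = -3*(-121 + (-5 + (-31 + s)/(14 + D))*(17 + D)) = 363 - 3*(-5 + (-31 + s)/(14 + D))*(17 + D))
1/(G(I(-10), 225) - 63135) = 1/(3*(3411 - 17*225 + 5*(30 + (-10)²)² + 307*(30 + (-10)²) - 1*(30 + (-10)²)*225)/(14 + (30 + (-10)²)) - 63135) = 1/(3*(3411 - 3825 + 5*(30 + 100)² + 307*(30 + 100) - 1*(30 + 100)*225)/(14 + (30 + 100)) - 63135) = 1/(3*(3411 - 3825 + 5*130² + 307*130 - 1*130*225)/(14 + 130) - 63135) = 1/(3*(3411 - 3825 + 5*16900 + 39910 - 29250)/144 - 63135) = 1/(3*(1/144)*(3411 - 3825 + 84500 + 39910 - 29250) - 63135) = 1/(3*(1/144)*94746 - 63135) = 1/(15791/8 - 63135) = 1/(-489289/8) = -8/489289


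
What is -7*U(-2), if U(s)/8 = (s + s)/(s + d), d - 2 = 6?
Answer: 112/3 ≈ 37.333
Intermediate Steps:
d = 8 (d = 2 + 6 = 8)
U(s) = 16*s/(8 + s) (U(s) = 8*((s + s)/(s + 8)) = 8*((2*s)/(8 + s)) = 8*(2*s/(8 + s)) = 16*s/(8 + s))
-7*U(-2) = -112*(-2)/(8 - 2) = -112*(-2)/6 = -7*(-16/3) = 112/3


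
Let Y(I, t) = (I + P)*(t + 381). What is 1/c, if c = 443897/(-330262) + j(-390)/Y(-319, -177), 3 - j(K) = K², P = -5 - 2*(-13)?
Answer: 3346214584/3874412165 ≈ 0.86367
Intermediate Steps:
P = 21 (P = -5 + 26 = 21)
Y(I, t) = (21 + I)*(381 + t) (Y(I, t) = (I + 21)*(t + 381) = (21 + I)*(381 + t))
j(K) = 3 - K²
c = 3874412165/3346214584 (c = 443897/(-330262) + (3 - 1*(-390)²)/(8001 + 21*(-177) + 381*(-319) - 319*(-177)) = 443897*(-1/330262) + (3 - 1*152100)/(8001 - 3717 - 121539 + 56463) = -443897/330262 + (3 - 152100)/(-60792) = -443897/330262 - 152097*(-1/60792) = -443897/330262 + 50699/20264 = 3874412165/3346214584 ≈ 1.1578)
1/c = 1/(3874412165/3346214584) = 3346214584/3874412165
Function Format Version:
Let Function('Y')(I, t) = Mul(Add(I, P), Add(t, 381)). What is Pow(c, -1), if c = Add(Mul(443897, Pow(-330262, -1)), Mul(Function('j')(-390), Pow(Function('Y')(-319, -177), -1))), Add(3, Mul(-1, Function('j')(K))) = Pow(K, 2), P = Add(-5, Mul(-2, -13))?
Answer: Rational(3346214584, 3874412165) ≈ 0.86367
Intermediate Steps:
P = 21 (P = Add(-5, 26) = 21)
Function('Y')(I, t) = Mul(Add(21, I), Add(381, t)) (Function('Y')(I, t) = Mul(Add(I, 21), Add(t, 381)) = Mul(Add(21, I), Add(381, t)))
Function('j')(K) = Add(3, Mul(-1, Pow(K, 2)))
c = Rational(3874412165, 3346214584) (c = Add(Mul(443897, Pow(-330262, -1)), Mul(Add(3, Mul(-1, Pow(-390, 2))), Pow(Add(8001, Mul(21, -177), Mul(381, -319), Mul(-319, -177)), -1))) = Add(Mul(443897, Rational(-1, 330262)), Mul(Add(3, Mul(-1, 152100)), Pow(Add(8001, -3717, -121539, 56463), -1))) = Add(Rational(-443897, 330262), Mul(Add(3, -152100), Pow(-60792, -1))) = Add(Rational(-443897, 330262), Mul(-152097, Rational(-1, 60792))) = Add(Rational(-443897, 330262), Rational(50699, 20264)) = Rational(3874412165, 3346214584) ≈ 1.1578)
Pow(c, -1) = Pow(Rational(3874412165, 3346214584), -1) = Rational(3346214584, 3874412165)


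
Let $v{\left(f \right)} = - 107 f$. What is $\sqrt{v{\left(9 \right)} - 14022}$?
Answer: $9 i \sqrt{185} \approx 122.41 i$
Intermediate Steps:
$\sqrt{v{\left(9 \right)} - 14022} = \sqrt{\left(-107\right) 9 - 14022} = \sqrt{-963 - 14022} = \sqrt{-14985} = 9 i \sqrt{185}$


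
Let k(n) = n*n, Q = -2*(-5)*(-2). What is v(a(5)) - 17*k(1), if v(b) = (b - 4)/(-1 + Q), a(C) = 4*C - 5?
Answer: -368/21 ≈ -17.524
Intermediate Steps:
Q = -20 (Q = 10*(-2) = -20)
a(C) = -5 + 4*C
v(b) = 4/21 - b/21 (v(b) = (b - 4)/(-1 - 20) = (-4 + b)/(-21) = (-4 + b)*(-1/21) = 4/21 - b/21)
k(n) = n²
v(a(5)) - 17*k(1) = (4/21 - (-5 + 4*5)/21) - 17*1² = (4/21 - (-5 + 20)/21) - 17*1 = (4/21 - 1/21*15) - 17 = (4/21 - 5/7) - 17 = -11/21 - 17 = -368/21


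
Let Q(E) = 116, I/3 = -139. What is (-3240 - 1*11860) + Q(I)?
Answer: -14984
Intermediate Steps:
I = -417 (I = 3*(-139) = -417)
(-3240 - 1*11860) + Q(I) = (-3240 - 1*11860) + 116 = (-3240 - 11860) + 116 = -15100 + 116 = -14984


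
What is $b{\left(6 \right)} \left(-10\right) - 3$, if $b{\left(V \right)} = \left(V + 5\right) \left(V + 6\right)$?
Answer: $-1323$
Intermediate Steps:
$b{\left(V \right)} = \left(5 + V\right) \left(6 + V\right)$
$b{\left(6 \right)} \left(-10\right) - 3 = \left(30 + 6^{2} + 11 \cdot 6\right) \left(-10\right) - 3 = \left(30 + 36 + 66\right) \left(-10\right) - 3 = 132 \left(-10\right) - 3 = -1320 - 3 = -1323$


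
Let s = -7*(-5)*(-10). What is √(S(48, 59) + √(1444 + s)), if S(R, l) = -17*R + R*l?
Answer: √(2016 + √1094) ≈ 45.267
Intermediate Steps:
s = -350 (s = 35*(-10) = -350)
√(S(48, 59) + √(1444 + s)) = √(48*(-17 + 59) + √(1444 - 350)) = √(48*42 + √1094) = √(2016 + √1094)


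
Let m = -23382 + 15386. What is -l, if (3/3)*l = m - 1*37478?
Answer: 45474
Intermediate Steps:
m = -7996
l = -45474 (l = -7996 - 1*37478 = -7996 - 37478 = -45474)
-l = -1*(-45474) = 45474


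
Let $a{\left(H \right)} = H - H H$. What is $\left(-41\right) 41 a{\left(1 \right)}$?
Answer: $0$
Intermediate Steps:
$a{\left(H \right)} = H - H^{2}$
$\left(-41\right) 41 a{\left(1 \right)} = \left(-41\right) 41 \cdot 1 \left(1 - 1\right) = - 1681 \cdot 1 \left(1 - 1\right) = - 1681 \cdot 1 \cdot 0 = \left(-1681\right) 0 = 0$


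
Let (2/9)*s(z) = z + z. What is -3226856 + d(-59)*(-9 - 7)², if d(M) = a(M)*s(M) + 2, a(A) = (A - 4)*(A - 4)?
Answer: -542756328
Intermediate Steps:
s(z) = 9*z (s(z) = 9*(z + z)/2 = 9*(2*z)/2 = 9*z)
a(A) = (-4 + A)² (a(A) = (-4 + A)*(-4 + A) = (-4 + A)²)
d(M) = 2 + 9*M*(-4 + M)² (d(M) = (-4 + M)²*(9*M) + 2 = 9*M*(-4 + M)² + 2 = 2 + 9*M*(-4 + M)²)
-3226856 + d(-59)*(-9 - 7)² = -3226856 + (2 + 9*(-59)*(-4 - 59)²)*(-9 - 7)² = -3226856 + (2 + 9*(-59)*(-63)²)*(-16)² = -3226856 + (2 + 9*(-59)*3969)*256 = -3226856 + (2 - 2107539)*256 = -3226856 - 2107537*256 = -3226856 - 539529472 = -542756328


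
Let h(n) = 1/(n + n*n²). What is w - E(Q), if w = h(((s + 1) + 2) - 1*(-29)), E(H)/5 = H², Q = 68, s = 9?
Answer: -1594401439/68962 ≈ -23120.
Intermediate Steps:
E(H) = 5*H²
h(n) = 1/(n + n³)
w = 1/68962 (w = 1/((((9 + 1) + 2) - 1*(-29)) + (((9 + 1) + 2) - 1*(-29))³) = 1/(((10 + 2) + 29) + ((10 + 2) + 29)³) = 1/((12 + 29) + (12 + 29)³) = 1/(41 + 41³) = 1/(41 + 68921) = 1/68962 ≈ 1.4501e-5)
w - E(Q) = 1/68962 - 5*68² = 1/68962 - 5*4624 = 1/68962 - 1*23120 = 1/68962 - 23120 = -1594401439/68962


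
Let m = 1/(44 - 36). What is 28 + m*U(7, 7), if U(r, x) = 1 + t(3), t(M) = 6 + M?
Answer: 117/4 ≈ 29.250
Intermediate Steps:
m = ⅛ (m = 1/8 = ⅛ ≈ 0.12500)
U(r, x) = 10 (U(r, x) = 1 + (6 + 3) = 1 + 9 = 10)
28 + m*U(7, 7) = 28 + (⅛)*10 = 28 + 5/4 = 117/4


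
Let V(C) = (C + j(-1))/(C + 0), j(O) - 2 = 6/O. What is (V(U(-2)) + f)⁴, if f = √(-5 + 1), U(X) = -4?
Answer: -64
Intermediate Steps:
j(O) = 2 + 6/O
V(C) = (-4 + C)/C (V(C) = (C + (2 + 6/(-1)))/(C + 0) = (C + (2 + 6*(-1)))/C = (C + (2 - 6))/C = (C - 4)/C = (-4 + C)/C)
f = 2*I (f = √(-4) = 2*I ≈ 2.0*I)
(V(U(-2)) + f)⁴ = ((-4 - 4)/(-4) + 2*I)⁴ = (-¼*(-8) + 2*I)⁴ = (2 + 2*I)⁴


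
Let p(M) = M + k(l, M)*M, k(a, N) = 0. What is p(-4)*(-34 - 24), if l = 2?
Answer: 232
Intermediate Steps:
p(M) = M (p(M) = M + 0*M = M + 0 = M)
p(-4)*(-34 - 24) = -4*(-34 - 24) = -4*(-58) = 232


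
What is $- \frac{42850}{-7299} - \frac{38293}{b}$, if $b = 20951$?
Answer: $\frac{618249743}{152921349} \approx 4.0429$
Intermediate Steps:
$- \frac{42850}{-7299} - \frac{38293}{b} = - \frac{42850}{-7299} - \frac{38293}{20951} = \left(-42850\right) \left(- \frac{1}{7299}\right) - \frac{38293}{20951} = \frac{42850}{7299} - \frac{38293}{20951} = \frac{618249743}{152921349}$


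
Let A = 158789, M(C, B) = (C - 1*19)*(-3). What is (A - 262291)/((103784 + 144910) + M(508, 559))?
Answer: -103502/247227 ≈ -0.41865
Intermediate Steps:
M(C, B) = 57 - 3*C (M(C, B) = (C - 19)*(-3) = (-19 + C)*(-3) = 57 - 3*C)
(A - 262291)/((103784 + 144910) + M(508, 559)) = (158789 - 262291)/((103784 + 144910) + (57 - 3*508)) = -103502/(248694 + (57 - 1524)) = -103502/(248694 - 1467) = -103502/247227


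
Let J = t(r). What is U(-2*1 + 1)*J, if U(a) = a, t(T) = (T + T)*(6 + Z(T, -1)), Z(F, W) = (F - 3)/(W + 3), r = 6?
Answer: -90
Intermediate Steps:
Z(F, W) = (-3 + F)/(3 + W)
t(T) = 2*T*(9/2 + T/2) (t(T) = (T + T)*(6 + (-3 + T)/(3 - 1)) = (2*T)*(6 + (-3 + T)/2) = (2*T)*(6 + (-3/2 + T/2)) = (2*T)*(9/2 + T/2) = 2*T*(9/2 + T/2))
J = 90 (J = 6*(9 + 6) = 6*15 = 90)
U(-2*1 + 1)*J = (-2*1 + 1)*90 = (-2 + 1)*90 = -1*90 = -90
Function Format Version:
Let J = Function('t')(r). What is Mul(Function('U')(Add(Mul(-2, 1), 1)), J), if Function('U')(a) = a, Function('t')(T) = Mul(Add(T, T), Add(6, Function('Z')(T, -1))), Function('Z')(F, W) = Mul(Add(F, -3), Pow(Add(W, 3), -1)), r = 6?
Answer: -90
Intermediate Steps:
Function('Z')(F, W) = Mul(Pow(Add(3, W), -1), Add(-3, F)) (Function('Z')(F, W) = Mul(Add(-3, F), Pow(Add(3, W), -1)) = Mul(Pow(Add(3, W), -1), Add(-3, F)))
Function('t')(T) = Mul(2, T, Add(Rational(9, 2), Mul(Rational(1, 2), T))) (Function('t')(T) = Mul(Add(T, T), Add(6, Mul(Pow(Add(3, -1), -1), Add(-3, T)))) = Mul(Mul(2, T), Add(6, Mul(Pow(2, -1), Add(-3, T)))) = Mul(Mul(2, T), Add(6, Mul(Rational(1, 2), Add(-3, T)))) = Mul(Mul(2, T), Add(6, Add(Rational(-3, 2), Mul(Rational(1, 2), T)))) = Mul(Mul(2, T), Add(Rational(9, 2), Mul(Rational(1, 2), T))) = Mul(2, T, Add(Rational(9, 2), Mul(Rational(1, 2), T))))
J = 90 (J = Mul(6, Add(9, 6)) = Mul(6, 15) = 90)
Mul(Function('U')(Add(Mul(-2, 1), 1)), J) = Mul(Add(Mul(-2, 1), 1), 90) = Mul(Add(-2, 1), 90) = Mul(-1, 90) = -90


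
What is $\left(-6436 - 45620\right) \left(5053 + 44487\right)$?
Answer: $-2578854240$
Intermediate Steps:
$\left(-6436 - 45620\right) \left(5053 + 44487\right) = \left(-52056\right) 49540 = -2578854240$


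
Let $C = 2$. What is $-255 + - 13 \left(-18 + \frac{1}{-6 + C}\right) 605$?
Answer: $\frac{573125}{4} \approx 1.4328 \cdot 10^{5}$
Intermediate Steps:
$-255 + - 13 \left(-18 + \frac{1}{-6 + C}\right) 605 = -255 + - 13 \left(-18 + \frac{1}{-6 + 2}\right) 605 = -255 + - 13 \left(-18 + \frac{1}{-4}\right) 605 = -255 + - 13 \left(-18 - \frac{1}{4}\right) 605 = -255 + \left(-13\right) \left(- \frac{73}{4}\right) 605 = -255 + \frac{949}{4} \cdot 605 = -255 + \frac{574145}{4} = \frac{573125}{4}$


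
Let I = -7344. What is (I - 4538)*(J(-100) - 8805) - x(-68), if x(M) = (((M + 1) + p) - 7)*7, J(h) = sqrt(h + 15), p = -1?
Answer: 104621535 - 11882*I*sqrt(85) ≈ 1.0462e+8 - 1.0955e+5*I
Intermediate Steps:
J(h) = sqrt(15 + h)
x(M) = -49 + 7*M (x(M) = (((M + 1) - 1) - 7)*7 = (((1 + M) - 1) - 7)*7 = (M - 7)*7 = (-7 + M)*7 = -49 + 7*M)
(I - 4538)*(J(-100) - 8805) - x(-68) = (-7344 - 4538)*(sqrt(15 - 100) - 8805) - (-49 + 7*(-68)) = -11882*(sqrt(-85) - 8805) - (-49 - 476) = -11882*(I*sqrt(85) - 8805) - 1*(-525) = -11882*(-8805 + I*sqrt(85)) + 525 = (104621010 - 11882*I*sqrt(85)) + 525 = 104621535 - 11882*I*sqrt(85)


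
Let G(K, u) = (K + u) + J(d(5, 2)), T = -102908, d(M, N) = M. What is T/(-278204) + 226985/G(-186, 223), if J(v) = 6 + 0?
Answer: 15788139996/2990693 ≈ 5279.1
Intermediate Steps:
J(v) = 6
G(K, u) = 6 + K + u (G(K, u) = (K + u) + 6 = 6 + K + u)
T/(-278204) + 226985/G(-186, 223) = -102908/(-278204) + 226985/(6 - 186 + 223) = -102908*(-1/278204) + 226985/43 = 25727/69551 + 226985*(1/43) = 25727/69551 + 226985/43 = 15788139996/2990693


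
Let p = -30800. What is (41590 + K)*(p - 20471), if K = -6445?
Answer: -1801919295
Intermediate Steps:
(41590 + K)*(p - 20471) = (41590 - 6445)*(-30800 - 20471) = 35145*(-51271) = -1801919295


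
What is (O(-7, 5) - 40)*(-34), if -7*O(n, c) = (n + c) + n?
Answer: 9214/7 ≈ 1316.3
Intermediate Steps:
O(n, c) = -2*n/7 - c/7 (O(n, c) = -((n + c) + n)/7 = -((c + n) + n)/7 = -(c + 2*n)/7 = -2*n/7 - c/7)
(O(-7, 5) - 40)*(-34) = ((-2/7*(-7) - ⅐*5) - 40)*(-34) = ((2 - 5/7) - 40)*(-34) = (9/7 - 40)*(-34) = -271/7*(-34) = 9214/7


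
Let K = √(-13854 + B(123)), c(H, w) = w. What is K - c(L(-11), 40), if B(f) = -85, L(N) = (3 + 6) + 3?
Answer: -40 + I*√13939 ≈ -40.0 + 118.06*I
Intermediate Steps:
L(N) = 12 (L(N) = 9 + 3 = 12)
K = I*√13939 (K = √(-13854 - 85) = √(-13939) = I*√13939 ≈ 118.06*I)
K - c(L(-11), 40) = I*√13939 - 1*40 = I*√13939 - 40 = -40 + I*√13939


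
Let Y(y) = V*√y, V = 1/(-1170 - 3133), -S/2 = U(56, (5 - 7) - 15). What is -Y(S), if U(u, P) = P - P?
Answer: 0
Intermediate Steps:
U(u, P) = 0
S = 0 (S = -2*0 = 0)
V = -1/4303 (V = 1/(-4303) = -1/4303 ≈ -0.00023240)
Y(y) = -√y/4303
-Y(S) = -(-1)*√0/4303 = -(-1)*0/4303 = -1*0 = 0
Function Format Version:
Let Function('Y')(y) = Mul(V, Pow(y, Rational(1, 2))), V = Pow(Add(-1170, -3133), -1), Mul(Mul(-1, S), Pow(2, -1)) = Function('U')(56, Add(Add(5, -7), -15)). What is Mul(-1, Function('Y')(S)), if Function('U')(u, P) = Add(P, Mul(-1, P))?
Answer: 0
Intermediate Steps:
Function('U')(u, P) = 0
S = 0 (S = Mul(-2, 0) = 0)
V = Rational(-1, 4303) (V = Pow(-4303, -1) = Rational(-1, 4303) ≈ -0.00023240)
Function('Y')(y) = Mul(Rational(-1, 4303), Pow(y, Rational(1, 2)))
Mul(-1, Function('Y')(S)) = Mul(-1, Mul(Rational(-1, 4303), Pow(0, Rational(1, 2)))) = Mul(-1, Mul(Rational(-1, 4303), 0)) = Mul(-1, 0) = 0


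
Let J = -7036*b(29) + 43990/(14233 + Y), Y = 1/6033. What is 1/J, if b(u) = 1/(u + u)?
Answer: -249016301/29438617499 ≈ -0.0084588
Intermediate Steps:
Y = 1/6033 ≈ 0.00016575
b(u) = 1/(2*u)
J = -29438617499/249016301 (J = -7036*(½)/29 + 43990/(14233 + 1/6033) = -7036*(½)*(1/29) + 43990/(85867690/6033) = -7036/(1/(1/58)) + 43990*(6033/85867690) = -7036/58 + 26539167/8586769 = -7036*1/58 + 26539167/8586769 = -3518/29 + 26539167/8586769 = -29438617499/249016301 ≈ -118.22)
1/J = 1/(-29438617499/249016301) = -249016301/29438617499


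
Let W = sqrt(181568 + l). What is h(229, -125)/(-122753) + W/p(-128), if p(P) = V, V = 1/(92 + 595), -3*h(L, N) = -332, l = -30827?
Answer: -332/368259 + 6183*sqrt(1861) ≈ 2.6673e+5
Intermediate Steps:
h(L, N) = 332/3 (h(L, N) = -1/3*(-332) = 332/3)
W = 9*sqrt(1861) (W = sqrt(181568 - 30827) = sqrt(150741) = 9*sqrt(1861) ≈ 388.25)
V = 1/687 ≈ 0.0014556
p(P) = 1/687
h(229, -125)/(-122753) + W/p(-128) = (332/3)/(-122753) + (9*sqrt(1861))/(1/687) = (332/3)*(-1/122753) + (9*sqrt(1861))*687 = -332/368259 + 6183*sqrt(1861)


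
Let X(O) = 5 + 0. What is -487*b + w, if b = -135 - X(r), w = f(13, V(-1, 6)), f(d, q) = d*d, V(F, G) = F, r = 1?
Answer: 68349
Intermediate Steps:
X(O) = 5
f(d, q) = d²
w = 169 (w = 13² = 169)
b = -140 (b = -135 - 1*5 = -135 - 5 = -140)
-487*b + w = -487*(-140) + 169 = 68180 + 169 = 68349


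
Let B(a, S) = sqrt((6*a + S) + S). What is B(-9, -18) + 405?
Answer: 405 + 3*I*sqrt(10) ≈ 405.0 + 9.4868*I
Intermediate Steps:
B(a, S) = sqrt(2*S + 6*a) (B(a, S) = sqrt((S + 6*a) + S) = sqrt(2*S + 6*a))
B(-9, -18) + 405 = sqrt(2*(-18) + 6*(-9)) + 405 = sqrt(-36 - 54) + 405 = sqrt(-90) + 405 = 3*I*sqrt(10) + 405 = 405 + 3*I*sqrt(10)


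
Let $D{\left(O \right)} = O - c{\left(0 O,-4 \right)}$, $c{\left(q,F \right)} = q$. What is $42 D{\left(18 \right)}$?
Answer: $756$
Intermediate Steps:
$D{\left(O \right)} = O$ ($D{\left(O \right)} = O - 0 O = O - 0 = O + 0 = O$)
$42 D{\left(18 \right)} = 42 \cdot 18 = 756$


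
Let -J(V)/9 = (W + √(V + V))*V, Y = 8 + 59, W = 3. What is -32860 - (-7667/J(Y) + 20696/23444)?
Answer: -4838970617963/147257625 - 7667*√134/75375 ≈ -32862.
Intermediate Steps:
Y = 67
J(V) = -9*V*(3 + √2*√V) (J(V) = -9*(3 + √(V + V))*V = -9*(3 + √(2*V))*V = -9*(3 + √2*√V)*V = -9*V*(3 + √2*√V))
-32860 - (-7667/J(Y) + 20696/23444) = -32860 - (-7667/(-27*67 - 9*√2*67^(3/2)) + 20696/23444) = -32860 - (-7667/(-1809 - 9*√2*67*√67) + 20696*(1/23444)) = -32860 - (-7667/(-1809 - 603*√134) + 5174/5861) = -32860 - (5174/5861 - 7667/(-1809 - 603*√134)) = -32860 + (-5174/5861 + 7667/(-1809 - 603*√134)) = -192597634/5861 + 7667/(-1809 - 603*√134)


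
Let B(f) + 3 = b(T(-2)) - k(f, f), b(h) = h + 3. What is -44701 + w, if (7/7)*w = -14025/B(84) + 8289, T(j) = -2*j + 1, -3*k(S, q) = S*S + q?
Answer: -5790443/159 ≈ -36418.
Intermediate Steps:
k(S, q) = -q/3 - S**2/3 (k(S, q) = -(S*S + q)/3 = -(S**2 + q)/3 = -(q + S**2)/3 = -q/3 - S**2/3)
T(j) = 1 - 2*j
b(h) = 3 + h
B(f) = 5 + f/3 + f**2/3 (B(f) = -3 + ((3 + (1 - 2*(-2))) - (-f/3 - f**2/3)) = -3 + ((3 + (1 + 4)) + (f/3 + f**2/3)) = -3 + ((3 + 5) + (f/3 + f**2/3)) = -3 + (8 + (f/3 + f**2/3)) = -3 + (8 + f/3 + f**2/3) = 5 + f/3 + f**2/3)
w = 1317016/159 (w = -14025/(5 + (1/3)*84 + (1/3)*84**2) + 8289 = -14025/(5 + 28 + (1/3)*7056) + 8289 = -14025/(5 + 28 + 2352) + 8289 = -14025/2385 + 8289 = -14025*1/2385 + 8289 = -935/159 + 8289 = 1317016/159 ≈ 8283.1)
-44701 + w = -44701 + 1317016/159 = -5790443/159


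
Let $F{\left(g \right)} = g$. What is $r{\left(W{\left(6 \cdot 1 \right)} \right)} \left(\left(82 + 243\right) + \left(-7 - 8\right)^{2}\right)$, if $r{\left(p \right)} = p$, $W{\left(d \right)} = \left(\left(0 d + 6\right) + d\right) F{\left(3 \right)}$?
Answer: $19800$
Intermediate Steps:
$W{\left(d \right)} = 18 + 3 d$ ($W{\left(d \right)} = \left(\left(0 d + 6\right) + d\right) 3 = \left(\left(0 + 6\right) + d\right) 3 = \left(6 + d\right) 3 = 18 + 3 d$)
$r{\left(W{\left(6 \cdot 1 \right)} \right)} \left(\left(82 + 243\right) + \left(-7 - 8\right)^{2}\right) = \left(18 + 3 \cdot 6 \cdot 1\right) \left(\left(82 + 243\right) + \left(-7 - 8\right)^{2}\right) = \left(18 + 3 \cdot 6\right) \left(325 + \left(-15\right)^{2}\right) = \left(18 + 18\right) \left(325 + 225\right) = 36 \cdot 550 = 19800$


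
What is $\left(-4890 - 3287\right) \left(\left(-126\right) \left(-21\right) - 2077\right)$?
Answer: $-4652713$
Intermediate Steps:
$\left(-4890 - 3287\right) \left(\left(-126\right) \left(-21\right) - 2077\right) = - 8177 \left(2646 - 2077\right) = \left(-8177\right) 569 = -4652713$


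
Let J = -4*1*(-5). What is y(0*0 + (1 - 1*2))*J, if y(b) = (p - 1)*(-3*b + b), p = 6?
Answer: 200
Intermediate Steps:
y(b) = -10*b (y(b) = (6 - 1)*(-3*b + b) = 5*(-2*b) = -10*b)
J = 20 (J = -4*(-5) = 20)
y(0*0 + (1 - 1*2))*J = -10*(0*0 + (1 - 1*2))*20 = -10*(0 + (1 - 2))*20 = -10*(0 - 1)*20 = -10*(-1)*20 = 10*20 = 200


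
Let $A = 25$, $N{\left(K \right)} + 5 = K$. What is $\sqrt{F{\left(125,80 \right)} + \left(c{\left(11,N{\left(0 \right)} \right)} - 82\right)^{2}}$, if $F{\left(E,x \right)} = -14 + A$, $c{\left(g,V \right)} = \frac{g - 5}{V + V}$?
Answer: $\frac{2 \sqrt{42711}}{5} \approx 82.667$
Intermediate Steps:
$N{\left(K \right)} = -5 + K$
$c{\left(g,V \right)} = \frac{-5 + g}{2 V}$
$F{\left(E,x \right)} = 11$ ($F{\left(E,x \right)} = -14 + 25 = 11$)
$\sqrt{F{\left(125,80 \right)} + \left(c{\left(11,N{\left(0 \right)} \right)} - 82\right)^{2}} = \sqrt{11 + \left(\frac{-5 + 11}{2 \left(-5 + 0\right)} - 82\right)^{2}} = \sqrt{11 + \left(\frac{1}{2} \frac{1}{-5} \cdot 6 - 82\right)^{2}} = \sqrt{11 + \left(\frac{1}{2} \left(- \frac{1}{5}\right) 6 - 82\right)^{2}} = \sqrt{11 + \left(- \frac{3}{5} - 82\right)^{2}} = \sqrt{11 + \left(- \frac{413}{5}\right)^{2}} = \sqrt{11 + \frac{170569}{25}} = \sqrt{\frac{170844}{25}} = \frac{2 \sqrt{42711}}{5}$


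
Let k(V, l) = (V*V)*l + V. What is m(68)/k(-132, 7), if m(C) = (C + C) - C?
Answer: 17/30459 ≈ 0.00055813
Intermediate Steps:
m(C) = C (m(C) = 2*C - C = C)
k(V, l) = V + l*V² (k(V, l) = V²*l + V = l*V² + V = V + l*V²)
m(68)/k(-132, 7) = 68/((-132*(1 - 132*7))) = 68/((-132*(1 - 924))) = 68/((-132*(-923))) = 68/121836 = 68*(1/121836) = 17/30459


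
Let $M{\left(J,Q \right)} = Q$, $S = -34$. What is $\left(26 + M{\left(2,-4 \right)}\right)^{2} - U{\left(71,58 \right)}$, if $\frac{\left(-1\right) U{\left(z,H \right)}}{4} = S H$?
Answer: $-7404$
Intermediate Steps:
$U{\left(z,H \right)} = 136 H$ ($U{\left(z,H \right)} = - 4 \left(- 34 H\right) = 136 H$)
$\left(26 + M{\left(2,-4 \right)}\right)^{2} - U{\left(71,58 \right)} = \left(26 - 4\right)^{2} - 136 \cdot 58 = 22^{2} - 7888 = 484 - 7888 = -7404$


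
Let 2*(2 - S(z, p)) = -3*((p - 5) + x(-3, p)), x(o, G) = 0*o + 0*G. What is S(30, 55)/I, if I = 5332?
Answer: 77/5332 ≈ 0.014441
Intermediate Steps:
x(o, G) = 0 (x(o, G) = 0 + 0 = 0)
S(z, p) = -11/2 + 3*p/2 (S(z, p) = 2 - (-3)*((p - 5) + 0)/2 = 2 - (-3)*((-5 + p) + 0)/2 = 2 - (-3)*(-5 + p)/2 = 2 - (15 - 3*p)/2 = 2 + (-15/2 + 3*p/2) = -11/2 + 3*p/2)
S(30, 55)/I = (-11/2 + (3/2)*55)/5332 = (-11/2 + 165/2)*(1/5332) = 77*(1/5332) = 77/5332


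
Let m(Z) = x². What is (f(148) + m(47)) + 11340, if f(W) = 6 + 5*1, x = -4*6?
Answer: 11927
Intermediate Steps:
x = -24
f(W) = 11 (f(W) = 6 + 5 = 11)
m(Z) = 576 (m(Z) = (-24)² = 576)
(f(148) + m(47)) + 11340 = (11 + 576) + 11340 = 587 + 11340 = 11927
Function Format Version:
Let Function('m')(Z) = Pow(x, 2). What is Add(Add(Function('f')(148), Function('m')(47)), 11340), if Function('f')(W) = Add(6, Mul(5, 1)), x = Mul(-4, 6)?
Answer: 11927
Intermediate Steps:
x = -24
Function('f')(W) = 11 (Function('f')(W) = Add(6, 5) = 11)
Function('m')(Z) = 576 (Function('m')(Z) = Pow(-24, 2) = 576)
Add(Add(Function('f')(148), Function('m')(47)), 11340) = Add(Add(11, 576), 11340) = Add(587, 11340) = 11927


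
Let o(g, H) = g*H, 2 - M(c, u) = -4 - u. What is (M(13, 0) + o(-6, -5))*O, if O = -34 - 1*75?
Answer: -3924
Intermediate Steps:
M(c, u) = 6 + u (M(c, u) = 2 - (-4 - u) = 2 + (4 + u) = 6 + u)
O = -109 (O = -34 - 75 = -109)
o(g, H) = H*g
(M(13, 0) + o(-6, -5))*O = ((6 + 0) - 5*(-6))*(-109) = (6 + 30)*(-109) = 36*(-109) = -3924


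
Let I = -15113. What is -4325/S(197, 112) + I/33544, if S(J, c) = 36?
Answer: -5200781/43128 ≈ -120.59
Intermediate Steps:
-4325/S(197, 112) + I/33544 = -4325/36 - 15113/33544 = -4325*1/36 - 15113*1/33544 = -4325/36 - 2159/4792 = -5200781/43128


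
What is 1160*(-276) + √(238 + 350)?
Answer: -320160 + 14*√3 ≈ -3.2014e+5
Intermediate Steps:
1160*(-276) + √(238 + 350) = -320160 + √588 = -320160 + 14*√3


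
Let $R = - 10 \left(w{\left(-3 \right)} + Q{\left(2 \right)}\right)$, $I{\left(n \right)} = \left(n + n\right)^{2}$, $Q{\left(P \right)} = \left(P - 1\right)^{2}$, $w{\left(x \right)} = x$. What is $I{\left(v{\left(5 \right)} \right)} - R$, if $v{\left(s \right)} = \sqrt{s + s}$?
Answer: $20$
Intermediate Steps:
$v{\left(s \right)} = \sqrt{2} \sqrt{s}$ ($v{\left(s \right)} = \sqrt{2 s} = \sqrt{2} \sqrt{s}$)
$Q{\left(P \right)} = \left(-1 + P\right)^{2}$
$I{\left(n \right)} = 4 n^{2}$ ($I{\left(n \right)} = \left(2 n\right)^{2} = 4 n^{2}$)
$R = 20$ ($R = - 10 \left(-3 + \left(-1 + 2\right)^{2}\right) = - 10 \left(-3 + 1^{2}\right) = - 10 \left(-3 + 1\right) = \left(-10\right) \left(-2\right) = 20$)
$I{\left(v{\left(5 \right)} \right)} - R = 4 \left(\sqrt{2} \sqrt{5}\right)^{2} - 20 = 4 \left(\sqrt{10}\right)^{2} - 20 = 4 \cdot 10 - 20 = 40 - 20 = 20$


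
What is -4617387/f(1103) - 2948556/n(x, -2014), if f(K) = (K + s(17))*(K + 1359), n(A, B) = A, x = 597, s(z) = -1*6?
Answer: -2655419301541/537461986 ≈ -4940.7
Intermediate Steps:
s(z) = -6
f(K) = (-6 + K)*(1359 + K) (f(K) = (K - 6)*(K + 1359) = (-6 + K)*(1359 + K))
-4617387/f(1103) - 2948556/n(x, -2014) = -4617387/(-8154 + 1103**2 + 1353*1103) - 2948556/597 = -4617387/(-8154 + 1216609 + 1492359) - 2948556*1/597 = -4617387/2700814 - 982852/199 = -2655419301541/537461986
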